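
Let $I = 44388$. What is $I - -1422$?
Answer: $45810$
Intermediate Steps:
$I - -1422 = 44388 - -1422 = 44388 + 1422 = 45810$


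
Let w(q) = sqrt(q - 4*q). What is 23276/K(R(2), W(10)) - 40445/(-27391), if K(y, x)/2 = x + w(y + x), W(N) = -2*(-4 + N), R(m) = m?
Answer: -636784461/520429 - 5819*sqrt(30)/57 ≈ -1782.7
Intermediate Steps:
w(q) = sqrt(3)*sqrt(-q) (w(q) = sqrt(-3*q) = sqrt(3)*sqrt(-q))
W(N) = 8 - 2*N
K(y, x) = 2*x + 2*sqrt(3)*sqrt(-x - y) (K(y, x) = 2*(x + sqrt(3)*sqrt(-(y + x))) = 2*(x + sqrt(3)*sqrt(-(x + y))) = 2*(x + sqrt(3)*sqrt(-x - y)) = 2*x + 2*sqrt(3)*sqrt(-x - y))
23276/K(R(2), W(10)) - 40445/(-27391) = 23276/(2*(8 - 2*10) + 2*sqrt(-3*(8 - 2*10) - 3*2)) - 40445/(-27391) = 23276/(2*(8 - 20) + 2*sqrt(-3*(8 - 20) - 6)) - 40445*(-1/27391) = 23276/(2*(-12) + 2*sqrt(-3*(-12) - 6)) + 40445/27391 = 23276/(-24 + 2*sqrt(36 - 6)) + 40445/27391 = 23276/(-24 + 2*sqrt(30)) + 40445/27391 = 40445/27391 + 23276/(-24 + 2*sqrt(30))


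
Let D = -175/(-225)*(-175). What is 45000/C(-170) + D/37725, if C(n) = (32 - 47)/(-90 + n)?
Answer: 10593179951/13581 ≈ 7.8000e+5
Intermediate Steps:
C(n) = -15/(-90 + n)
D = -1225/9 (D = -175*(-1/225)*(-175) = (7/9)*(-175) = -1225/9 ≈ -136.11)
45000/C(-170) + D/37725 = 45000/((-15/(-90 - 170))) - 1225/9/37725 = 45000/((-15/(-260))) - 1225/9*1/37725 = 45000/((-15*(-1/260))) - 49/13581 = 45000/(3/52) - 49/13581 = 45000*(52/3) - 49/13581 = 780000 - 49/13581 = 10593179951/13581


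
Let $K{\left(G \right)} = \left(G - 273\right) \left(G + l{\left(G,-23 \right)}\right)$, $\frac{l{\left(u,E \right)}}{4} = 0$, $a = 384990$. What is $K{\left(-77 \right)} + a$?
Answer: $411940$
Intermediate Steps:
$l{\left(u,E \right)} = 0$ ($l{\left(u,E \right)} = 4 \cdot 0 = 0$)
$K{\left(G \right)} = G \left(-273 + G\right)$ ($K{\left(G \right)} = \left(G - 273\right) \left(G + 0\right) = \left(-273 + G\right) G = G \left(-273 + G\right)$)
$K{\left(-77 \right)} + a = - 77 \left(-273 - 77\right) + 384990 = \left(-77\right) \left(-350\right) + 384990 = 26950 + 384990 = 411940$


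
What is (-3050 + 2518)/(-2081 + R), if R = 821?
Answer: 19/45 ≈ 0.42222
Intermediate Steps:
(-3050 + 2518)/(-2081 + R) = (-3050 + 2518)/(-2081 + 821) = -532/(-1260) = -532*(-1/1260) = 19/45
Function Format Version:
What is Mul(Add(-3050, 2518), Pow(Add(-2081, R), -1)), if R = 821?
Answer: Rational(19, 45) ≈ 0.42222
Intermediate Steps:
Mul(Add(-3050, 2518), Pow(Add(-2081, R), -1)) = Mul(Add(-3050, 2518), Pow(Add(-2081, 821), -1)) = Mul(-532, Pow(-1260, -1)) = Mul(-532, Rational(-1, 1260)) = Rational(19, 45)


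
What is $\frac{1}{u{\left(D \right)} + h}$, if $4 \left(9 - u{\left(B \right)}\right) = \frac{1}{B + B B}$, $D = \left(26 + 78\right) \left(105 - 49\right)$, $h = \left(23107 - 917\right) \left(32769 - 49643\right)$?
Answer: $- \frac{135699200}{50810401173459201} \approx -2.6707 \cdot 10^{-9}$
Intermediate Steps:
$h = -374434060$ ($h = 22190 \left(-16874\right) = -374434060$)
$D = 5824$ ($D = 104 \cdot 56 = 5824$)
$u{\left(B \right)} = 9 - \frac{1}{4 \left(B + B^{2}\right)}$ ($u{\left(B \right)} = 9 - \frac{1}{4 \left(B + B B\right)} = 9 - \frac{1}{4 \left(B + B^{2}\right)}$)
$\frac{1}{u{\left(D \right)} + h} = \frac{1}{\frac{-1 + 36 \cdot 5824 + 36 \cdot 5824^{2}}{4 \cdot 5824 \left(1 + 5824\right)} - 374434060} = \frac{1}{\frac{1}{4} \cdot \frac{1}{5824} \cdot \frac{1}{5825} \left(-1 + 209664 + 36 \cdot 33918976\right) - 374434060} = \frac{1}{\frac{1}{4} \cdot \frac{1}{5824} \cdot \frac{1}{5825} \left(-1 + 209664 + 1221083136\right) - 374434060} = \frac{1}{\frac{1}{4} \cdot \frac{1}{5824} \cdot \frac{1}{5825} \cdot 1221292799 - 374434060} = \frac{1}{\frac{1221292799}{135699200} - 374434060} = \frac{1}{- \frac{50810401173459201}{135699200}} = - \frac{135699200}{50810401173459201}$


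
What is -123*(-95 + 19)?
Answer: 9348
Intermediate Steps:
-123*(-95 + 19) = -123*(-76) = 9348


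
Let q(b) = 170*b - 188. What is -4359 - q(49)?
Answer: -12501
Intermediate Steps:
q(b) = -188 + 170*b
-4359 - q(49) = -4359 - (-188 + 170*49) = -4359 - (-188 + 8330) = -4359 - 1*8142 = -4359 - 8142 = -12501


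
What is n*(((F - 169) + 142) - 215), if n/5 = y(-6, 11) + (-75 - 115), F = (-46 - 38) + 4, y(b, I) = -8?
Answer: 318780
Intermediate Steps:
F = -80 (F = -84 + 4 = -80)
n = -990 (n = 5*(-8 + (-75 - 115)) = 5*(-8 - 190) = 5*(-198) = -990)
n*(((F - 169) + 142) - 215) = -990*(((-80 - 169) + 142) - 215) = -990*((-249 + 142) - 215) = -990*(-107 - 215) = -990*(-322) = 318780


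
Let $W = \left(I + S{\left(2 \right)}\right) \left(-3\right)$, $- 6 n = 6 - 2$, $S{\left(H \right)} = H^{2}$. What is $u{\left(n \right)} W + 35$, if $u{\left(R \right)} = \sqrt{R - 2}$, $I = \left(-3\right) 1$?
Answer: $35 - 2 i \sqrt{6} \approx 35.0 - 4.899 i$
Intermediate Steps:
$n = - \frac{2}{3}$ ($n = - \frac{6 - 2}{6} = \left(- \frac{1}{6}\right) 4 = - \frac{2}{3} \approx -0.66667$)
$I = -3$
$W = -3$ ($W = \left(-3 + 2^{2}\right) \left(-3\right) = \left(-3 + 4\right) \left(-3\right) = 1 \left(-3\right) = -3$)
$u{\left(R \right)} = \sqrt{-2 + R}$
$u{\left(n \right)} W + 35 = \sqrt{-2 - \frac{2}{3}} \left(-3\right) + 35 = \sqrt{- \frac{8}{3}} \left(-3\right) + 35 = \frac{2 i \sqrt{6}}{3} \left(-3\right) + 35 = - 2 i \sqrt{6} + 35 = 35 - 2 i \sqrt{6}$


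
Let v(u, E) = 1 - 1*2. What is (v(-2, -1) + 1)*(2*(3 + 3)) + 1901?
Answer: 1901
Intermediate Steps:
v(u, E) = -1 (v(u, E) = 1 - 2 = -1)
(v(-2, -1) + 1)*(2*(3 + 3)) + 1901 = (-1 + 1)*(2*(3 + 3)) + 1901 = 0*(2*6) + 1901 = 0*12 + 1901 = 0 + 1901 = 1901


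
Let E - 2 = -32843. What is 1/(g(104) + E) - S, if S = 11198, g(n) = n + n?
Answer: -365424335/32633 ≈ -11198.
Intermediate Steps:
g(n) = 2*n
E = -32841 (E = 2 - 32843 = -32841)
1/(g(104) + E) - S = 1/(2*104 - 32841) - 1*11198 = 1/(208 - 32841) - 11198 = 1/(-32633) - 11198 = -1/32633 - 11198 = -365424335/32633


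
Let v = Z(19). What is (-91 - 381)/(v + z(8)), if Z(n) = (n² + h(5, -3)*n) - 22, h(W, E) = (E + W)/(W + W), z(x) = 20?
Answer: -1180/907 ≈ -1.3010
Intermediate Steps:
h(W, E) = (E + W)/(2*W) (h(W, E) = (E + W)/((2*W)) = (E + W)*(1/(2*W)) = (E + W)/(2*W))
Z(n) = -22 + n² + n/5 (Z(n) = (n² + ((½)*(-3 + 5)/5)*n) - 22 = (n² + ((½)*(⅕)*2)*n) - 22 = (n² + n/5) - 22 = -22 + n² + n/5)
v = 1714/5 (v = -22 + 19² + (⅕)*19 = -22 + 361 + 19/5 = 1714/5 ≈ 342.80)
(-91 - 381)/(v + z(8)) = (-91 - 381)/(1714/5 + 20) = -472/1814/5 = -472*5/1814 = -1180/907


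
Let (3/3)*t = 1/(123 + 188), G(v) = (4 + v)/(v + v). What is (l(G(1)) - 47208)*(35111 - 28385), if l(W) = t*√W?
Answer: -317521008 + 3363*√10/311 ≈ -3.1752e+8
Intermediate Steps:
G(v) = (4 + v)/(2*v) (G(v) = (4 + v)/((2*v)) = (4 + v)*(1/(2*v)) = (4 + v)/(2*v))
t = 1/311 (t = 1/(123 + 188) = 1/311 ≈ 0.0032154)
l(W) = √W/311
(l(G(1)) - 47208)*(35111 - 28385) = (√((½)*(4 + 1)/1)/311 - 47208)*(35111 - 28385) = (√((½)*1*5)/311 - 47208)*6726 = (√(5/2)/311 - 47208)*6726 = ((√10/2)/311 - 47208)*6726 = (√10/622 - 47208)*6726 = (-47208 + √10/622)*6726 = -317521008 + 3363*√10/311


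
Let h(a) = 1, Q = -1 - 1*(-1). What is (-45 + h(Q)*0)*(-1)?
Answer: 45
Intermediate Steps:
Q = 0 (Q = -1 + 1 = 0)
(-45 + h(Q)*0)*(-1) = (-45 + 1*0)*(-1) = (-45 + 0)*(-1) = -45*(-1) = 45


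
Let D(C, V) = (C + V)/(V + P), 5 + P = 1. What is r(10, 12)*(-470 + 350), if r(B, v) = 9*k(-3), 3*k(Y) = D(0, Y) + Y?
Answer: 6480/7 ≈ 925.71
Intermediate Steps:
P = -4 (P = -5 + 1 = -4)
D(C, V) = (C + V)/(-4 + V) (D(C, V) = (C + V)/(V - 4) = (C + V)/(-4 + V))
k(Y) = Y/3 + Y/(3*(-4 + Y)) (k(Y) = ((0 + Y)/(-4 + Y) + Y)/3 = (Y/(-4 + Y) + Y)/3 = (Y + Y/(-4 + Y))/3 = Y/3 + Y/(3*(-4 + Y)))
r(B, v) = -54/7 (r(B, v) = 9*((⅓)*(-3)*(-3 - 3)/(-4 - 3)) = 9*((⅓)*(-3)*(-6)/(-7)) = 9*((⅓)*(-3)*(-⅐)*(-6)) = 9*(-6/7) = -54/7)
r(10, 12)*(-470 + 350) = -54*(-470 + 350)/7 = -54/7*(-120) = 6480/7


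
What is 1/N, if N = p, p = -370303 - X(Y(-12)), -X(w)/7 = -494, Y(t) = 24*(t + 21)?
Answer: -1/373761 ≈ -2.6755e-6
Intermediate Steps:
Y(t) = 504 + 24*t (Y(t) = 24*(21 + t) = 504 + 24*t)
X(w) = 3458 (X(w) = -7*(-494) = 3458)
p = -373761 (p = -370303 - 1*3458 = -370303 - 3458 = -373761)
N = -373761
1/N = 1/(-373761) = -1/373761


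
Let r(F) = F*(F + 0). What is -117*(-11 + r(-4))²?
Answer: -2925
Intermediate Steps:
r(F) = F² (r(F) = F*F = F²)
-117*(-11 + r(-4))² = -117*(-11 + (-4)²)² = -117*(-11 + 16)² = -117*5² = -117*25 = -2925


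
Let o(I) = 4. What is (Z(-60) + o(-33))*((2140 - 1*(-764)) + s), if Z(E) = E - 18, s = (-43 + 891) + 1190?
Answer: -365708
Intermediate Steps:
s = 2038 (s = 848 + 1190 = 2038)
Z(E) = -18 + E
(Z(-60) + o(-33))*((2140 - 1*(-764)) + s) = ((-18 - 60) + 4)*((2140 - 1*(-764)) + 2038) = (-78 + 4)*((2140 + 764) + 2038) = -74*(2904 + 2038) = -74*4942 = -365708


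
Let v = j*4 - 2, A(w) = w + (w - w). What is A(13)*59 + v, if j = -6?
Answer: 741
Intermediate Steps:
A(w) = w (A(w) = w + 0 = w)
v = -26 (v = -6*4 - 2 = -24 - 2 = -26)
A(13)*59 + v = 13*59 - 26 = 767 - 26 = 741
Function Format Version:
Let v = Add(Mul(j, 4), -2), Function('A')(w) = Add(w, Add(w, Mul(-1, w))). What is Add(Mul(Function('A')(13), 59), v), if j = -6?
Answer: 741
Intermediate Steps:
Function('A')(w) = w (Function('A')(w) = Add(w, 0) = w)
v = -26 (v = Add(Mul(-6, 4), -2) = Add(-24, -2) = -26)
Add(Mul(Function('A')(13), 59), v) = Add(Mul(13, 59), -26) = Add(767, -26) = 741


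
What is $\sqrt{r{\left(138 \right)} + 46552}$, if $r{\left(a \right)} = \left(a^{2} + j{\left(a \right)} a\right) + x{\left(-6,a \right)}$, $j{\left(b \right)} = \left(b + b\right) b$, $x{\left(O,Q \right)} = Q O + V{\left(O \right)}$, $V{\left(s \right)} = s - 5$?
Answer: $\sqrt{5320901} \approx 2306.7$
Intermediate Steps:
$V{\left(s \right)} = -5 + s$ ($V{\left(s \right)} = s - 5 = -5 + s$)
$x{\left(O,Q \right)} = -5 + O + O Q$ ($x{\left(O,Q \right)} = Q O + \left(-5 + O\right) = O Q + \left(-5 + O\right) = -5 + O + O Q$)
$j{\left(b \right)} = 2 b^{2}$ ($j{\left(b \right)} = 2 b b = 2 b^{2}$)
$r{\left(a \right)} = -11 + a^{2} - 6 a + 2 a^{3}$ ($r{\left(a \right)} = \left(a^{2} + 2 a^{2} a\right) - \left(11 + 6 a\right) = \left(a^{2} + 2 a^{3}\right) - \left(11 + 6 a\right) = -11 + a^{2} - 6 a + 2 a^{3}$)
$\sqrt{r{\left(138 \right)} + 46552} = \sqrt{\left(-11 + 138^{2} - 828 + 2 \cdot 138^{3}\right) + 46552} = \sqrt{\left(-11 + 19044 - 828 + 2 \cdot 2628072\right) + 46552} = \sqrt{\left(-11 + 19044 - 828 + 5256144\right) + 46552} = \sqrt{5274349 + 46552} = \sqrt{5320901}$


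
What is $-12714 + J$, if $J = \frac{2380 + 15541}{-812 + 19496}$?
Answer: $- \frac{237530455}{18684} \approx -12713.0$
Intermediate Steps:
$J = \frac{17921}{18684} \approx 0.95916$
$-12714 + J = -12714 + \frac{17921}{18684} = - \frac{237530455}{18684}$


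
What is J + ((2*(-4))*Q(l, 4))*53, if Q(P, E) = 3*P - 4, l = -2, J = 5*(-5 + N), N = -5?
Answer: 4190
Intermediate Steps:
J = -50 (J = 5*(-5 - 5) = 5*(-10) = -50)
Q(P, E) = -4 + 3*P
J + ((2*(-4))*Q(l, 4))*53 = -50 + ((2*(-4))*(-4 + 3*(-2)))*53 = -50 - 8*(-4 - 6)*53 = -50 - 8*(-10)*53 = -50 + 80*53 = -50 + 4240 = 4190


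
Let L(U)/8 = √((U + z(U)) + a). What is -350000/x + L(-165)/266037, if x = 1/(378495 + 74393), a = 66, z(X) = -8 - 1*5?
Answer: -158510800000 + 32*I*√7/266037 ≈ -1.5851e+11 + 0.00031824*I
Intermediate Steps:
z(X) = -13 (z(X) = -8 - 5 = -13)
x = 1/452888 ≈ 2.2080e-6
L(U) = 8*√(53 + U) (L(U) = 8*√((U - 13) + 66) = 8*√((-13 + U) + 66) = 8*√(53 + U))
-350000/x + L(-165)/266037 = -350000/1/452888 + (8*√(53 - 165))/266037 = -350000*452888 + (8*√(-112))*(1/266037) = -158510800000 + (8*(4*I*√7))*(1/266037) = -158510800000 + (32*I*√7)*(1/266037) = -158510800000 + 32*I*√7/266037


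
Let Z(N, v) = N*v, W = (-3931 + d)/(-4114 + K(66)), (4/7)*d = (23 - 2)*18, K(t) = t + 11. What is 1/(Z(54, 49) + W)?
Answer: 8074/21370343 ≈ 0.00037781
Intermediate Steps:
K(t) = 11 + t
d = 1323/2 (d = 7*((23 - 2)*18)/4 = 7*(21*18)/4 = (7/4)*378 = 1323/2 ≈ 661.50)
W = 6539/8074 (W = (-3931 + 1323/2)/(-4114 + (11 + 66)) = -6539/(2*(-4114 + 77)) = -6539/2/(-4037) = -6539/2*(-1/4037) = 6539/8074 ≈ 0.80988)
1/(Z(54, 49) + W) = 1/(54*49 + 6539/8074) = 1/(2646 + 6539/8074) = 1/(21370343/8074) = 8074/21370343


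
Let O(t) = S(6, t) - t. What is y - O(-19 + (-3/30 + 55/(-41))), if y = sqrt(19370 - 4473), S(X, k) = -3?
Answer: -7151/410 + sqrt(14897) ≈ 104.61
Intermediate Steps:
y = sqrt(14897) ≈ 122.05
O(t) = -3 - t
y - O(-19 + (-3/30 + 55/(-41))) = sqrt(14897) - (-3 - (-19 + (-3/30 + 55/(-41)))) = sqrt(14897) - (-3 - (-19 + (-3*1/30 + 55*(-1/41)))) = sqrt(14897) - (-3 - (-19 + (-1/10 - 55/41))) = sqrt(14897) - (-3 - (-19 - 591/410)) = sqrt(14897) - (-3 - 1*(-8381/410)) = sqrt(14897) - (-3 + 8381/410) = sqrt(14897) - 1*7151/410 = sqrt(14897) - 7151/410 = -7151/410 + sqrt(14897)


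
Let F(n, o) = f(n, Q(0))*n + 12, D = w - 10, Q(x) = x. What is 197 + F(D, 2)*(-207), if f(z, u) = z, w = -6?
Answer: -55279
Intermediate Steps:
D = -16 (D = -6 - 10 = -16)
F(n, o) = 12 + n² (F(n, o) = n*n + 12 = n² + 12 = 12 + n²)
197 + F(D, 2)*(-207) = 197 + (12 + (-16)²)*(-207) = 197 + (12 + 256)*(-207) = 197 + 268*(-207) = 197 - 55476 = -55279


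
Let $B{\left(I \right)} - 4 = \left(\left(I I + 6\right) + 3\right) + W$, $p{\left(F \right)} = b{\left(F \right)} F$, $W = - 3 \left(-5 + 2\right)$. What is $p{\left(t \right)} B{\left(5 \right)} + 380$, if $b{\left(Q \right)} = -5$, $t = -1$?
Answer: $615$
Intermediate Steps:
$W = 9$ ($W = \left(-3\right) \left(-3\right) = 9$)
$p{\left(F \right)} = - 5 F$
$B{\left(I \right)} = 22 + I^{2}$ ($B{\left(I \right)} = 4 + \left(\left(\left(I I + 6\right) + 3\right) + 9\right) = 4 + \left(\left(\left(I^{2} + 6\right) + 3\right) + 9\right) = 4 + \left(\left(\left(6 + I^{2}\right) + 3\right) + 9\right) = 4 + \left(\left(9 + I^{2}\right) + 9\right) = 4 + \left(18 + I^{2}\right) = 22 + I^{2}$)
$p{\left(t \right)} B{\left(5 \right)} + 380 = \left(-5\right) \left(-1\right) \left(22 + 5^{2}\right) + 380 = 5 \left(22 + 25\right) + 380 = 5 \cdot 47 + 380 = 235 + 380 = 615$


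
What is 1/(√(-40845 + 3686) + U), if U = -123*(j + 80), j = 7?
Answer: -10701/114548560 - I*√37159/114548560 ≈ -9.3419e-5 - 1.6828e-6*I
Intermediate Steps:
U = -10701 (U = -123*(7 + 80) = -123*87 = -10701)
1/(√(-40845 + 3686) + U) = 1/(√(-40845 + 3686) - 10701) = 1/(√(-37159) - 10701) = 1/(I*√37159 - 10701) = 1/(-10701 + I*√37159)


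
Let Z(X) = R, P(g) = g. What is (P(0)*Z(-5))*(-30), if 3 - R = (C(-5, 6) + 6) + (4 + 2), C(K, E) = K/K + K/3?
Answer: 0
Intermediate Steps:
C(K, E) = 1 + K/3 (C(K, E) = 1 + K*(1/3) = 1 + K/3)
R = -25/3 (R = 3 - (((1 + (1/3)*(-5)) + 6) + (4 + 2)) = 3 - (((1 - 5/3) + 6) + 6) = 3 - ((-2/3 + 6) + 6) = 3 - (16/3 + 6) = 3 - 1*34/3 = 3 - 34/3 = -25/3 ≈ -8.3333)
Z(X) = -25/3
(P(0)*Z(-5))*(-30) = (0*(-25/3))*(-30) = 0*(-30) = 0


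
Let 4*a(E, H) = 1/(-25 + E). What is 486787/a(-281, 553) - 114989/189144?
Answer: -112697156676461/189144 ≈ -5.9583e+8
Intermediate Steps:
a(E, H) = 1/(4*(-25 + E))
486787/a(-281, 553) - 114989/189144 = 486787/((1/(4*(-25 - 281)))) - 114989/189144 = 486787/(((¼)/(-306))) - 114989*1/189144 = 486787/(((¼)*(-1/306))) - 114989/189144 = 486787/(-1/1224) - 114989/189144 = 486787*(-1224) - 114989/189144 = -595827288 - 114989/189144 = -112697156676461/189144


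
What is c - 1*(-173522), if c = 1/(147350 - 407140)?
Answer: 45079280379/259790 ≈ 1.7352e+5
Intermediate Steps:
c = -1/259790 (c = 1/(-259790) = -1/259790 ≈ -3.8493e-6)
c - 1*(-173522) = -1/259790 - 1*(-173522) = -1/259790 + 173522 = 45079280379/259790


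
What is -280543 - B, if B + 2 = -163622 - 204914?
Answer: 87995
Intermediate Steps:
B = -368538 (B = -2 + (-163622 - 204914) = -2 - 368536 = -368538)
-280543 - B = -280543 - 1*(-368538) = -280543 + 368538 = 87995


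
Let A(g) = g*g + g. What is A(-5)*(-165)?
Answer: -3300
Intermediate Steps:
A(g) = g + g² (A(g) = g² + g = g + g²)
A(-5)*(-165) = -5*(1 - 5)*(-165) = -5*(-4)*(-165) = 20*(-165) = -3300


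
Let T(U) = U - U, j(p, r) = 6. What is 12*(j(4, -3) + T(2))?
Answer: 72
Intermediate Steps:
T(U) = 0
12*(j(4, -3) + T(2)) = 12*(6 + 0) = 12*6 = 72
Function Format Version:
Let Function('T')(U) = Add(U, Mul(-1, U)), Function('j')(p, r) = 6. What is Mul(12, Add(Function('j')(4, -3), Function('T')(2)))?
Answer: 72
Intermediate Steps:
Function('T')(U) = 0
Mul(12, Add(Function('j')(4, -3), Function('T')(2))) = Mul(12, Add(6, 0)) = Mul(12, 6) = 72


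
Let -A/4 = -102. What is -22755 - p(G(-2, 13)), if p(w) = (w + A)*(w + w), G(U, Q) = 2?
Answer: -24395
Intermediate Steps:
A = 408 (A = -4*(-102) = 408)
p(w) = 2*w*(408 + w) (p(w) = (w + 408)*(w + w) = (408 + w)*(2*w) = 2*w*(408 + w))
-22755 - p(G(-2, 13)) = -22755 - 2*2*(408 + 2) = -22755 - 2*2*410 = -22755 - 1*1640 = -22755 - 1640 = -24395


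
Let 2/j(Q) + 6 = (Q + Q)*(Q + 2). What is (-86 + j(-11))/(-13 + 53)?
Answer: -1651/768 ≈ -2.1497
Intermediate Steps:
j(Q) = 2/(-6 + 2*Q*(2 + Q)) (j(Q) = 2/(-6 + (Q + Q)*(Q + 2)) = 2/(-6 + (2*Q)*(2 + Q)) = 2/(-6 + 2*Q*(2 + Q)))
(-86 + j(-11))/(-13 + 53) = (-86 + 1/(-3 + (-11)² + 2*(-11)))/(-13 + 53) = (-86 + 1/(-3 + 121 - 22))/40 = (-86 + 1/96)/40 = (1/40)*(-8255/96) = -1651/768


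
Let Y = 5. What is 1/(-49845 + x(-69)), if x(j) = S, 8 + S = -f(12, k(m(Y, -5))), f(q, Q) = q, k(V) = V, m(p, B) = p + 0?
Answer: -1/49865 ≈ -2.0054e-5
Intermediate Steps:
m(p, B) = p
S = -20 (S = -8 - 1*12 = -8 - 12 = -20)
x(j) = -20
1/(-49845 + x(-69)) = 1/(-49845 - 20) = 1/(-49865) = -1/49865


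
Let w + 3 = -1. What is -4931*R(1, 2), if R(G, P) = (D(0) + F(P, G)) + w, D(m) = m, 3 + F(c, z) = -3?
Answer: 49310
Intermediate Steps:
w = -4 (w = -3 - 1 = -4)
F(c, z) = -6 (F(c, z) = -3 - 3 = -6)
R(G, P) = -10 (R(G, P) = (0 - 6) - 4 = -6 - 4 = -10)
-4931*R(1, 2) = -4931*(-10) = 49310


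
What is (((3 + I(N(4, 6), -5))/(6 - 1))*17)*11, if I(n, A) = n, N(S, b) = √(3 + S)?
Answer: 561/5 + 187*√7/5 ≈ 211.15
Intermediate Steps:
(((3 + I(N(4, 6), -5))/(6 - 1))*17)*11 = (((3 + √(3 + 4))/(6 - 1))*17)*11 = (((3 + √7)/5)*17)*11 = (((3 + √7)*(⅕))*17)*11 = ((⅗ + √7/5)*17)*11 = (51/5 + 17*√7/5)*11 = 561/5 + 187*√7/5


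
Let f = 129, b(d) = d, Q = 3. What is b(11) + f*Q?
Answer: 398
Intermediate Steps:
b(11) + f*Q = 11 + 129*3 = 11 + 387 = 398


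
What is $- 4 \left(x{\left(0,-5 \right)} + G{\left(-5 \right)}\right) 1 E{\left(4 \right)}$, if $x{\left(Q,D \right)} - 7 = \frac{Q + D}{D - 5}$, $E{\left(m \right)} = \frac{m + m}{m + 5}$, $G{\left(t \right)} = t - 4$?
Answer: $\frac{16}{3} \approx 5.3333$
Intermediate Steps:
$G{\left(t \right)} = -4 + t$
$E{\left(m \right)} = \frac{2 m}{5 + m}$
$x{\left(Q,D \right)} = 7 + \frac{D + Q}{-5 + D}$ ($x{\left(Q,D \right)} = 7 + \frac{Q + D}{D - 5} = 7 + \frac{D + Q}{-5 + D}$)
$- 4 \left(x{\left(0,-5 \right)} + G{\left(-5 \right)}\right) 1 E{\left(4 \right)} = - 4 \left(\frac{-35 + 0 + 8 \left(-5\right)}{-5 - 5} - 9\right) 1 \cdot 2 \cdot 4 \frac{1}{5 + 4} = - 4 \left(\frac{-35 + 0 - 40}{-10} - 9\right) 1 \cdot 2 \cdot 4 \cdot \frac{1}{9} = - 4 \left(\left(- \frac{1}{10}\right) \left(-75\right) - 9\right) 1 \cdot 2 \cdot 4 \cdot \frac{1}{9} = - 4 \left(\frac{15}{2} - 9\right) 1 \cdot \frac{8}{9} = - 4 \left(\left(- \frac{3}{2}\right) 1\right) \frac{8}{9} = \left(-4\right) \left(- \frac{3}{2}\right) \frac{8}{9} = 6 \cdot \frac{8}{9} = \frac{16}{3}$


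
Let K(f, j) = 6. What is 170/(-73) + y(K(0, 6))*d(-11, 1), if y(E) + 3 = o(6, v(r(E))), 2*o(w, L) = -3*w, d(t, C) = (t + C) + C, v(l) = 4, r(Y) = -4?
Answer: 7714/73 ≈ 105.67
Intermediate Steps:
d(t, C) = t + 2*C (d(t, C) = (C + t) + C = t + 2*C)
o(w, L) = -3*w/2 (o(w, L) = (-3*w)/2 = -3*w/2)
y(E) = -12 (y(E) = -3 - 3/2*6 = -3 - 9 = -12)
170/(-73) + y(K(0, 6))*d(-11, 1) = 170/(-73) - 12*(-11 + 2*1) = 170*(-1/73) - 12*(-11 + 2) = -170/73 - 12*(-9) = -170/73 + 108 = 7714/73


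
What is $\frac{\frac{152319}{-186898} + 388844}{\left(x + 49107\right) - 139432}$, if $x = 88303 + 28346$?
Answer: $\frac{72674013593}{4919902952} \approx 14.771$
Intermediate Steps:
$x = 116649$
$\frac{\frac{152319}{-186898} + 388844}{\left(x + 49107\right) - 139432} = \frac{\frac{152319}{-186898} + 388844}{\left(116649 + 49107\right) - 139432} = \frac{152319 \left(- \frac{1}{186898}\right) + 388844}{165756 - 139432} = \frac{- \frac{152319}{186898} + 388844}{26324} = \frac{72674013593}{186898} \cdot \frac{1}{26324} = \frac{72674013593}{4919902952}$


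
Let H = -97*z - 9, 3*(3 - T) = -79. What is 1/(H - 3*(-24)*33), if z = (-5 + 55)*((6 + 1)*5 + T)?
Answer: -3/928949 ≈ -3.2295e-6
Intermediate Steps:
T = 88/3 (T = 3 - 1/3*(-79) = 3 + 79/3 = 88/3 ≈ 29.333)
z = 9650/3 (z = (-5 + 55)*((6 + 1)*5 + 88/3) = 50*(7*5 + 88/3) = 50*(35 + 88/3) = 50*(193/3) = 9650/3 ≈ 3216.7)
H = -936077/3 (H = -97*9650/3 - 9 = -936050/3 - 9 = -936077/3 ≈ -3.1203e+5)
1/(H - 3*(-24)*33) = 1/(-936077/3 - 3*(-24)*33) = 1/(-936077/3 + 72*33) = 1/(-936077/3 + 2376) = 1/(-928949/3) = -3/928949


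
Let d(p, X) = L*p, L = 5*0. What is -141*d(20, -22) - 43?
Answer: -43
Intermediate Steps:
L = 0
d(p, X) = 0 (d(p, X) = 0*p = 0)
-141*d(20, -22) - 43 = -141*0 - 43 = 0 - 43 = -43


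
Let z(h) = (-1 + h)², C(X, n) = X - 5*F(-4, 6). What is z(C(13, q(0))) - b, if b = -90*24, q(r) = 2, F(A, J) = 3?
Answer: 2169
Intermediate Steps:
b = -2160
C(X, n) = -15 + X (C(X, n) = X - 5*3 = X - 15 = -15 + X)
z(C(13, q(0))) - b = (-1 + (-15 + 13))² - 1*(-2160) = (-1 - 2)² + 2160 = (-3)² + 2160 = 9 + 2160 = 2169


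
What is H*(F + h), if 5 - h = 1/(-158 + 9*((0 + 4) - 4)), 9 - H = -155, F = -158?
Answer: -1982186/79 ≈ -25091.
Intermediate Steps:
H = 164 (H = 9 - 1*(-155) = 9 + 155 = 164)
h = 791/158 (h = 5 - 1/(-158 + 9*((0 + 4) - 4)) = 5 - 1/(-158 + 9*(4 - 4)) = 5 - 1/(-158 + 9*0) = 5 - 1/(-158 + 0) = 5 - 1/(-158) = 5 - 1*(-1/158) = 5 + 1/158 = 791/158 ≈ 5.0063)
H*(F + h) = 164*(-158 + 791/158) = 164*(-24173/158) = -1982186/79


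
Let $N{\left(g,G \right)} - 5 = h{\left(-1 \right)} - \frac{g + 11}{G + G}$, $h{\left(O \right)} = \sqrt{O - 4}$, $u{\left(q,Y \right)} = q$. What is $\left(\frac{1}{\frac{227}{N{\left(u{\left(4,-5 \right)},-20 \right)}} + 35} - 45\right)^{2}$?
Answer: $\frac{4 \left(- 5382041321 i + 940634992 \sqrt{5}\right)}{- 10637041 i + 1859760 \sqrt{5}} \approx 2023.8 - 0.25592 i$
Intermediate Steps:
$h{\left(O \right)} = \sqrt{-4 + O}$
$N{\left(g,G \right)} = 5 + i \sqrt{5} - \frac{11 + g}{2 G}$ ($N{\left(g,G \right)} = 5 + \left(\sqrt{-4 - 1} - \frac{g + 11}{G + G}\right) = 5 - \left(\frac{11 + g}{2 G} - i \sqrt{5}\right) = 5 - \left(\left(11 + g\right) \frac{1}{2 G} - i \sqrt{5}\right) = 5 + \left(i \sqrt{5} - \frac{11 + g}{2 G}\right) = 5 + i \sqrt{5} - \frac{11 + g}{2 G}$)
$\left(\frac{1}{\frac{227}{N{\left(u{\left(4,-5 \right)},-20 \right)}} + 35} - 45\right)^{2} = \left(\frac{1}{\frac{227}{\frac{1}{2} \frac{1}{-20} \left(-11 - 4 + 2 \left(-20\right) \left(5 + i \sqrt{5}\right)\right)} + 35} - 45\right)^{2} = \left(\frac{1}{\frac{227}{\frac{1}{2} \left(- \frac{1}{20}\right) \left(-11 - 4 - \left(200 + 40 i \sqrt{5}\right)\right)} + 35} - 45\right)^{2} = \left(\frac{1}{\frac{227}{\frac{1}{2} \left(- \frac{1}{20}\right) \left(-215 - 40 i \sqrt{5}\right)} + 35} - 45\right)^{2} = \left(\frac{1}{\frac{227}{\frac{43}{8} + i \sqrt{5}} + 35} - 45\right)^{2} = \left(\frac{1}{35 + \frac{227}{\frac{43}{8} + i \sqrt{5}}} - 45\right)^{2} = \left(-45 + \frac{1}{35 + \frac{227}{\frac{43}{8} + i \sqrt{5}}}\right)^{2}$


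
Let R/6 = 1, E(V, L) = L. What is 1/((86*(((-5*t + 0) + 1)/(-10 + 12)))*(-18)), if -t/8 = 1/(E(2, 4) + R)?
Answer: -1/3870 ≈ -0.00025840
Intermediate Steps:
R = 6 (R = 6*1 = 6)
t = -⅘ (t = -8/(4 + 6) = -8/10 = -8*⅒ = -⅘ ≈ -0.80000)
1/((86*(((-5*t + 0) + 1)/(-10 + 12)))*(-18)) = 1/((86*(((-5*(-⅘) + 0) + 1)/(-10 + 12)))*(-18)) = 1/((86*(((4 + 0) + 1)/2))*(-18)) = 1/((86*((4 + 1)*(½)))*(-18)) = 1/((86*(5*(½)))*(-18)) = 1/((86*(5/2))*(-18)) = 1/(215*(-18)) = 1/(-3870) = -1/3870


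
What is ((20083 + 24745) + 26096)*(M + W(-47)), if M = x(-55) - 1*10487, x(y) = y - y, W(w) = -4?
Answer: -744063684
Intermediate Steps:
x(y) = 0
M = -10487 (M = 0 - 1*10487 = 0 - 10487 = -10487)
((20083 + 24745) + 26096)*(M + W(-47)) = ((20083 + 24745) + 26096)*(-10487 - 4) = (44828 + 26096)*(-10491) = 70924*(-10491) = -744063684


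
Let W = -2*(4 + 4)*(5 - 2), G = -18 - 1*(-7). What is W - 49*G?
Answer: 491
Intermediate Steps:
G = -11 (G = -18 + 7 = -11)
W = -48 (W = -16*3 = -2*24 = -48)
W - 49*G = -48 - 49*(-11) = -48 + 539 = 491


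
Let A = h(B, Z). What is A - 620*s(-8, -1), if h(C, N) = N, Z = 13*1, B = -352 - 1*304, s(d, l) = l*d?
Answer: -4947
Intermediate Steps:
s(d, l) = d*l
B = -656 (B = -352 - 304 = -656)
Z = 13
A = 13
A - 620*s(-8, -1) = 13 - (-4960)*(-1) = 13 - 620*8 = 13 - 4960 = -4947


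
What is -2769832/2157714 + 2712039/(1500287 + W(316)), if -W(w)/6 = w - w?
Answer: 65240829887/124507317843 ≈ 0.52399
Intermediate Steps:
W(w) = 0 (W(w) = -6*(w - w) = -6*0 = 0)
-2769832/2157714 + 2712039/(1500287 + W(316)) = -2769832/2157714 + 2712039/(1500287 + 0) = -2769832*1/2157714 + 2712039/1500287 = -106532/82989 + 2712039*(1/1500287) = -106532/82989 + 2712039/1500287 = 65240829887/124507317843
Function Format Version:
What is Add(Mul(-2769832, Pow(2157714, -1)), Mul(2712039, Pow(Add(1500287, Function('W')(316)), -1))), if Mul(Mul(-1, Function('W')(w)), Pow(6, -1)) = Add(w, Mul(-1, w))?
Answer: Rational(65240829887, 124507317843) ≈ 0.52399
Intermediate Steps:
Function('W')(w) = 0 (Function('W')(w) = Mul(-6, Add(w, Mul(-1, w))) = Mul(-6, 0) = 0)
Add(Mul(-2769832, Pow(2157714, -1)), Mul(2712039, Pow(Add(1500287, Function('W')(316)), -1))) = Add(Mul(-2769832, Pow(2157714, -1)), Mul(2712039, Pow(Add(1500287, 0), -1))) = Add(Mul(-2769832, Rational(1, 2157714)), Mul(2712039, Pow(1500287, -1))) = Add(Rational(-106532, 82989), Mul(2712039, Rational(1, 1500287))) = Add(Rational(-106532, 82989), Rational(2712039, 1500287)) = Rational(65240829887, 124507317843)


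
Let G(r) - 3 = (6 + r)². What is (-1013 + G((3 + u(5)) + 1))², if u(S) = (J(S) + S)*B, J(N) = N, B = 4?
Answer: 2220100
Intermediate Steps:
u(S) = 8*S (u(S) = (S + S)*4 = (2*S)*4 = 8*S)
G(r) = 3 + (6 + r)²
(-1013 + G((3 + u(5)) + 1))² = (-1013 + (3 + (6 + ((3 + 8*5) + 1))²))² = (-1013 + (3 + (6 + ((3 + 40) + 1))²))² = (-1013 + (3 + (6 + (43 + 1))²))² = (-1013 + (3 + (6 + 44)²))² = (-1013 + (3 + 50²))² = (-1013 + (3 + 2500))² = (-1013 + 2503)² = 1490² = 2220100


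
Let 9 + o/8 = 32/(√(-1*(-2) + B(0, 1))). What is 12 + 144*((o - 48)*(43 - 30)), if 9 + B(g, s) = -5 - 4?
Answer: -224628 - 119808*I ≈ -2.2463e+5 - 1.1981e+5*I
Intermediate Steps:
B(g, s) = -18 (B(g, s) = -9 + (-5 - 4) = -9 - 9 = -18)
o = -72 - 64*I (o = -72 + 8*(32/(√(-1*(-2) - 18))) = -72 + 8*(32/(√(2 - 18))) = -72 + 8*(32/(√(-16))) = -72 + 8*(32/((4*I))) = -72 + 8*(32*(-I/4)) = -72 + 8*(-8*I) = -72 - 64*I ≈ -72.0 - 64.0*I)
12 + 144*((o - 48)*(43 - 30)) = 12 + 144*(((-72 - 64*I) - 48)*(43 - 30)) = 12 + 144*((-120 - 64*I)*13) = 12 + 144*(-1560 - 832*I) = 12 + (-224640 - 119808*I) = -224628 - 119808*I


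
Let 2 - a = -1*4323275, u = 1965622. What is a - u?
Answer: 2357655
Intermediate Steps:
a = 4323277 (a = 2 - (-1)*4323275 = 2 - 1*(-4323275) = 2 + 4323275 = 4323277)
a - u = 4323277 - 1*1965622 = 4323277 - 1965622 = 2357655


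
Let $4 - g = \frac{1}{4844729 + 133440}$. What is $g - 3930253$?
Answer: $- \frac{19565443734082}{4978169} \approx -3.9302 \cdot 10^{6}$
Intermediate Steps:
$g = \frac{19912675}{4978169}$ ($g = 4 - \frac{1}{4844729 + 133440} = 4 - \frac{1}{4978169} = \frac{19912675}{4978169} \approx 4.0$)
$g - 3930253 = \frac{19912675}{4978169} - 3930253 = - \frac{19565443734082}{4978169}$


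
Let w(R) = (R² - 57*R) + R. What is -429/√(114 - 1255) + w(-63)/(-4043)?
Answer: -7497/4043 + 429*I*√1141/1141 ≈ -1.8543 + 12.7*I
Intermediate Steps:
w(R) = R² - 56*R
-429/√(114 - 1255) + w(-63)/(-4043) = -429/√(114 - 1255) - 63*(-56 - 63)/(-4043) = -429*(-I*√1141/1141) - 63*(-119)*(-1/4043) = -429*(-I*√1141/1141) + 7497*(-1/4043) = -(-429)*I*√1141/1141 - 7497/4043 = 429*I*√1141/1141 - 7497/4043 = -7497/4043 + 429*I*√1141/1141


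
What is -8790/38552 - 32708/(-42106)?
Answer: 6019237/10968044 ≈ 0.54880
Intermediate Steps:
-8790/38552 - 32708/(-42106) = -8790*1/38552 - 32708*(-1/42106) = -4395/19276 + 442/569 = 6019237/10968044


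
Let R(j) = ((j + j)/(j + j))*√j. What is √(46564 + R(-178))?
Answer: √(46564 + I*√178) ≈ 215.79 + 0.031*I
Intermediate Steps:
R(j) = √j (R(j) = ((2*j)/((2*j)))*√j = ((2*j)*(1/(2*j)))*√j = 1*√j = √j)
√(46564 + R(-178)) = √(46564 + √(-178)) = √(46564 + I*√178)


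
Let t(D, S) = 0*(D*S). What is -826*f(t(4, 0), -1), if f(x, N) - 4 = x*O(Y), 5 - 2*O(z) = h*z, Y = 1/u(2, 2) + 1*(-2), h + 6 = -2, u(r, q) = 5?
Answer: -3304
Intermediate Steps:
h = -8 (h = -6 - 2 = -8)
Y = -9/5 (Y = 1/5 + 1*(-2) = 1/5 - 2 = -9/5 ≈ -1.8000)
O(z) = 5/2 + 4*z (O(z) = 5/2 - (-4)*z = 5/2 + 4*z)
t(D, S) = 0
f(x, N) = 4 - 47*x/10 (f(x, N) = 4 + x*(5/2 + 4*(-9/5)) = 4 + x*(5/2 - 36/5) = 4 + x*(-47/10) = 4 - 47*x/10)
-826*f(t(4, 0), -1) = -826*(4 - 47/10*0) = -826*(4 + 0) = -826*4 = -3304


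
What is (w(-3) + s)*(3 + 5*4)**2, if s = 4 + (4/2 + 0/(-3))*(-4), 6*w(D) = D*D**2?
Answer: -8993/2 ≈ -4496.5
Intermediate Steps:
w(D) = D**3/6 (w(D) = (D*D**2)/6 = D**3/6)
s = -4 (s = 4 + (4*(1/2) + 0*(-1/3))*(-4) = 4 + (2 + 0)*(-4) = 4 + 2*(-4) = 4 - 8 = -4)
(w(-3) + s)*(3 + 5*4)**2 = ((1/6)*(-3)**3 - 4)*(3 + 5*4)**2 = ((1/6)*(-27) - 4)*(3 + 20)**2 = (-9/2 - 4)*23**2 = -17/2*529 = -8993/2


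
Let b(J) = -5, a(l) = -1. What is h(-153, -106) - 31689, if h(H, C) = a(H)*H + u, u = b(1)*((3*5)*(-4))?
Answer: -31236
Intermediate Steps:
u = 300 (u = -5*3*5*(-4) = -75*(-4) = -5*(-60) = 300)
h(H, C) = 300 - H (h(H, C) = -H + 300 = 300 - H)
h(-153, -106) - 31689 = (300 - 1*(-153)) - 31689 = (300 + 153) - 31689 = 453 - 31689 = -31236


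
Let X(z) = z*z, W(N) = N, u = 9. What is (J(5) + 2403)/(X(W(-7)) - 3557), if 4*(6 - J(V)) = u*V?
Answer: -9591/14032 ≈ -0.68351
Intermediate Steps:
J(V) = 6 - 9*V/4
X(z) = z²
(J(5) + 2403)/(X(W(-7)) - 3557) = ((6 - 9/4*5) + 2403)/((-7)² - 3557) = ((6 - 45/4) + 2403)/(49 - 3557) = (-21/4 + 2403)/(-3508) = (9591/4)*(-1/3508) = -9591/14032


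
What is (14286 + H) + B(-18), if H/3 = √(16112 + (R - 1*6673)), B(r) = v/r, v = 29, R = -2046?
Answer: 257119/18 + 3*√7393 ≈ 14542.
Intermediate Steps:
B(r) = 29/r
H = 3*√7393 (H = 3*√(16112 + (-2046 - 1*6673)) = 3*√(16112 + (-2046 - 6673)) = 3*√(16112 - 8719) = 3*√7393 ≈ 257.95)
(14286 + H) + B(-18) = (14286 + 3*√7393) + 29/(-18) = (14286 + 3*√7393) + 29*(-1/18) = (14286 + 3*√7393) - 29/18 = 257119/18 + 3*√7393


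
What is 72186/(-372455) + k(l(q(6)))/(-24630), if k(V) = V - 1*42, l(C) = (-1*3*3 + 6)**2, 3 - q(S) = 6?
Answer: -117710011/611571110 ≈ -0.19247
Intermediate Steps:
q(S) = -3 (q(S) = 3 - 1*6 = 3 - 6 = -3)
l(C) = 9 (l(C) = (-3*3 + 6)**2 = (-9 + 6)**2 = (-3)**2 = 9)
k(V) = -42 + V (k(V) = V - 42 = -42 + V)
72186/(-372455) + k(l(q(6)))/(-24630) = 72186/(-372455) + (-42 + 9)/(-24630) = 72186*(-1/372455) - 33*(-1/24630) = -72186/372455 + 11/8210 = -117710011/611571110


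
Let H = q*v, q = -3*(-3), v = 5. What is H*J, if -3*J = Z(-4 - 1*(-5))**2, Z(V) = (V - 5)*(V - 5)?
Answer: -3840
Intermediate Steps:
Z(V) = (-5 + V)**2 (Z(V) = (-5 + V)*(-5 + V) = (-5 + V)**2)
q = 9
H = 45 (H = 9*5 = 45)
J = -256/3 (J = -(-5 + (-4 - 1*(-5)))**4/3 = -(-5 + (-4 + 5))**4/3 = -(-5 + 1)**4/3 = -((-4)**2)**2/3 = -1/3*16**2 = -1/3*256 = -256/3 ≈ -85.333)
H*J = 45*(-256/3) = -3840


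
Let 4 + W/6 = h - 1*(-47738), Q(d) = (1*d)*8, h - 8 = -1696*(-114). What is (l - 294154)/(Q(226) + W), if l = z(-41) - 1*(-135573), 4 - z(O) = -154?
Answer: -158423/1448324 ≈ -0.10938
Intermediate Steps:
h = 193352 (h = 8 - 1696*(-114) = 8 + 193344 = 193352)
z(O) = 158 (z(O) = 4 - 1*(-154) = 4 + 154 = 158)
Q(d) = 8*d (Q(d) = d*8 = 8*d)
W = 1446516 (W = -24 + 6*(193352 - 1*(-47738)) = -24 + 6*(193352 + 47738) = -24 + 6*241090 = -24 + 1446540 = 1446516)
l = 135731 (l = 158 - 1*(-135573) = 158 + 135573 = 135731)
(l - 294154)/(Q(226) + W) = (135731 - 294154)/(8*226 + 1446516) = -158423/(1808 + 1446516) = -158423/1448324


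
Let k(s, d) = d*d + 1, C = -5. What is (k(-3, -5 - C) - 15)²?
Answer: 196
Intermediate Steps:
k(s, d) = 1 + d² (k(s, d) = d² + 1 = 1 + d²)
(k(-3, -5 - C) - 15)² = ((1 + (-5 - 1*(-5))²) - 15)² = ((1 + (-5 + 5)²) - 15)² = ((1 + 0²) - 15)² = ((1 + 0) - 15)² = (1 - 15)² = (-14)² = 196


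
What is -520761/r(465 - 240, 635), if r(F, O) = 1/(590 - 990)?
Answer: 208304400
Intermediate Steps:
r(F, O) = -1/400 (r(F, O) = 1/(-400) = -1/400)
-520761/r(465 - 240, 635) = -520761/(-1/400) = -520761*(-400) = 208304400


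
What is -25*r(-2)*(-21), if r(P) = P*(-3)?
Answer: 3150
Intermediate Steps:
r(P) = -3*P
-25*r(-2)*(-21) = -(-75)*(-2)*(-21) = -25*6*(-21) = -150*(-21) = 3150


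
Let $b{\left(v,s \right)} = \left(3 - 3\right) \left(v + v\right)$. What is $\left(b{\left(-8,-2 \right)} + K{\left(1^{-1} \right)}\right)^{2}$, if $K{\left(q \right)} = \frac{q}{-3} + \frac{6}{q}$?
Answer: $\frac{289}{9} \approx 32.111$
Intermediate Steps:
$b{\left(v,s \right)} = 0$ ($b{\left(v,s \right)} = 0 \cdot 2 v = 0$)
$K{\left(q \right)} = \frac{6}{q} - \frac{q}{3}$ ($K{\left(q \right)} = q \left(- \frac{1}{3}\right) + \frac{6}{q} = - \frac{q}{3} + \frac{6}{q} = \frac{6}{q} - \frac{q}{3}$)
$\left(b{\left(-8,-2 \right)} + K{\left(1^{-1} \right)}\right)^{2} = \left(0 + \left(\frac{6}{1^{-1}} - \frac{1}{3 \cdot 1}\right)\right)^{2} = \left(0 + \left(\frac{6}{1} - \frac{1}{3}\right)\right)^{2} = \left(0 + \left(6 \cdot 1 - \frac{1}{3}\right)\right)^{2} = \left(0 + \left(6 - \frac{1}{3}\right)\right)^{2} = \left(0 + \frac{17}{3}\right)^{2} = \left(\frac{17}{3}\right)^{2} = \frac{289}{9}$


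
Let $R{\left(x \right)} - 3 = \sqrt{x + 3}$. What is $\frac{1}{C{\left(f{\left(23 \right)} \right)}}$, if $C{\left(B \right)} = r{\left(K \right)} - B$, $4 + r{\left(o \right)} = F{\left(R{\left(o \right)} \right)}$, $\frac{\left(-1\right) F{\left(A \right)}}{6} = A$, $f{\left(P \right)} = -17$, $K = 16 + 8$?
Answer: $\frac{5}{947} - \frac{18 \sqrt{3}}{947} \approx -0.027642$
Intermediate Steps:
$K = 24$
$R{\left(x \right)} = 3 + \sqrt{3 + x}$ ($R{\left(x \right)} = 3 + \sqrt{x + 3} = 3 + \sqrt{3 + x}$)
$F{\left(A \right)} = - 6 A$
$r{\left(o \right)} = -22 - 6 \sqrt{3 + o}$ ($r{\left(o \right)} = -4 - 6 \left(3 + \sqrt{3 + o}\right) = -4 - \left(18 + 6 \sqrt{3 + o}\right) = -22 - 6 \sqrt{3 + o}$)
$C{\left(B \right)} = -22 - B - 18 \sqrt{3}$ ($C{\left(B \right)} = \left(-22 - 6 \sqrt{3 + 24}\right) - B = \left(-22 - 6 \sqrt{27}\right) - B = \left(-22 - 6 \cdot 3 \sqrt{3}\right) - B = \left(-22 - 18 \sqrt{3}\right) - B = -22 - B - 18 \sqrt{3}$)
$\frac{1}{C{\left(f{\left(23 \right)} \right)}} = \frac{1}{-22 - -17 - 18 \sqrt{3}} = \frac{1}{-22 + 17 - 18 \sqrt{3}} = \frac{1}{-5 - 18 \sqrt{3}}$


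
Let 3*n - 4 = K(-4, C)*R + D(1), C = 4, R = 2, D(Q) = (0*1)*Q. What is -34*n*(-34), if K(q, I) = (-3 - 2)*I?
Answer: -13872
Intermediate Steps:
D(Q) = 0 (D(Q) = 0*Q = 0)
K(q, I) = -5*I
n = -12 (n = 4/3 + (-5*4*2 + 0)/3 = 4/3 + (-20*2 + 0)/3 = 4/3 + (-40 + 0)/3 = 4/3 + (1/3)*(-40) = 4/3 - 40/3 = -12)
-34*n*(-34) = -34*(-12)*(-34) = 408*(-34) = -13872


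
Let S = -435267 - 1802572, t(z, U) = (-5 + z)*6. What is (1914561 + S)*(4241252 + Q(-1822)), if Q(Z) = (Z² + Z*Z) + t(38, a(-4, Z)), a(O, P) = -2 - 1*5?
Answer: -3517529081404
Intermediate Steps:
a(O, P) = -7 (a(O, P) = -2 - 5 = -7)
t(z, U) = -30 + 6*z
S = -2237839
Q(Z) = 198 + 2*Z² (Q(Z) = (Z² + Z*Z) + (-30 + 6*38) = (Z² + Z²) + (-30 + 228) = 2*Z² + 198 = 198 + 2*Z²)
(1914561 + S)*(4241252 + Q(-1822)) = (1914561 - 2237839)*(4241252 + (198 + 2*(-1822)²)) = -323278*(4241252 + (198 + 2*3319684)) = -323278*(4241252 + (198 + 6639368)) = -323278*(4241252 + 6639566) = -323278*10880818 = -3517529081404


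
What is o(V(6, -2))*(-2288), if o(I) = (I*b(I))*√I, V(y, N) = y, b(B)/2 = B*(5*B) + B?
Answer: -5106816*√6 ≈ -1.2509e+7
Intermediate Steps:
b(B) = 2*B + 10*B² (b(B) = 2*(B*(5*B) + B) = 2*(5*B² + B) = 2*(B + 5*B²) = 2*B + 10*B²)
o(I) = 2*I^(5/2)*(1 + 5*I) (o(I) = (I*(2*I*(1 + 5*I)))*√I = (2*I²*(1 + 5*I))*√I = 2*I^(5/2)*(1 + 5*I))
o(V(6, -2))*(-2288) = (6^(5/2)*(2 + 10*6))*(-2288) = ((36*√6)*(2 + 60))*(-2288) = ((36*√6)*62)*(-2288) = (2232*√6)*(-2288) = -5106816*√6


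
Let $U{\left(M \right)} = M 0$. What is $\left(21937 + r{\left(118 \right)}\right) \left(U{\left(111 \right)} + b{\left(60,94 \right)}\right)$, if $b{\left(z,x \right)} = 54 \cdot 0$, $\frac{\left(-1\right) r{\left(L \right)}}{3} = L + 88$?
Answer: $0$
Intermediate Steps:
$r{\left(L \right)} = -264 - 3 L$ ($r{\left(L \right)} = - 3 \left(L + 88\right) = - 3 \left(88 + L\right) = -264 - 3 L$)
$b{\left(z,x \right)} = 0$
$U{\left(M \right)} = 0$
$\left(21937 + r{\left(118 \right)}\right) \left(U{\left(111 \right)} + b{\left(60,94 \right)}\right) = \left(21937 - 618\right) \left(0 + 0\right) = \left(21937 - 618\right) 0 = 21319 \cdot 0 = 0$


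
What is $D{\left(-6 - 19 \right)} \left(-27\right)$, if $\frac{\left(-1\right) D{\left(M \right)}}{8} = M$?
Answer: $-5400$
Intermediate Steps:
$D{\left(M \right)} = - 8 M$
$D{\left(-6 - 19 \right)} \left(-27\right) = - 8 \left(-6 - 19\right) \left(-27\right) = \left(-8\right) \left(-25\right) \left(-27\right) = 200 \left(-27\right) = -5400$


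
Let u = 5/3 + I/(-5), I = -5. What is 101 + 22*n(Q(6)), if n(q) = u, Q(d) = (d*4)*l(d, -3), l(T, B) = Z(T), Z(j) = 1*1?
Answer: 479/3 ≈ 159.67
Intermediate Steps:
Z(j) = 1
l(T, B) = 1
Q(d) = 4*d (Q(d) = (d*4)*1 = (4*d)*1 = 4*d)
u = 8/3 (u = 5/3 - 5/(-5) = 5*(1/3) - 5*(-1/5) = 5/3 + 1 = 8/3 ≈ 2.6667)
n(q) = 8/3
101 + 22*n(Q(6)) = 101 + 22*(8/3) = 101 + 176/3 = 479/3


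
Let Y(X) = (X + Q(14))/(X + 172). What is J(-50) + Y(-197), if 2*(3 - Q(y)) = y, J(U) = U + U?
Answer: -2299/25 ≈ -91.960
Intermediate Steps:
J(U) = 2*U
Q(y) = 3 - y/2
Y(X) = (-4 + X)/(172 + X) (Y(X) = (X + (3 - ½*14))/(X + 172) = (X + (3 - 7))/(172 + X) = (X - 4)/(172 + X) = (-4 + X)/(172 + X))
J(-50) + Y(-197) = 2*(-50) + (-4 - 197)/(172 - 197) = -100 - 201/(-25) = -100 - 1/25*(-201) = -100 + 201/25 = -2299/25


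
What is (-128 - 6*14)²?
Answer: 44944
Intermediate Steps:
(-128 - 6*14)² = (-128 - 84)² = (-212)² = 44944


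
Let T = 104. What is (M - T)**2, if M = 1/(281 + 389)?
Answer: 4855163041/448900 ≈ 10816.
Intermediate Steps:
M = 1/670 ≈ 0.0014925
(M - T)**2 = (1/670 - 1*104)**2 = (1/670 - 104)**2 = (-69679/670)**2 = 4855163041/448900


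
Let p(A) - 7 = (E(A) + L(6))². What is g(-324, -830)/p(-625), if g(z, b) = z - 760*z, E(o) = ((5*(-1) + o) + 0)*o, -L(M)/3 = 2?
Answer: 245916/155034337543 ≈ 1.5862e-6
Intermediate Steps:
L(M) = -6 (L(M) = -3*2 = -6)
E(o) = o*(-5 + o) (E(o) = ((-5 + o) + 0)*o = (-5 + o)*o = o*(-5 + o))
g(z, b) = -759*z
p(A) = 7 + (-6 + A*(-5 + A))² (p(A) = 7 + (A*(-5 + A) - 6)² = 7 + (-6 + A*(-5 + A))²)
g(-324, -830)/p(-625) = (-759*(-324))/(7 + (-6 - 625*(-5 - 625))²) = 245916/(7 + (-6 - 625*(-630))²) = 245916/(7 + (-6 + 393750)²) = 245916/(7 + 393744²) = 245916/(7 + 155034337536) = 245916/155034337543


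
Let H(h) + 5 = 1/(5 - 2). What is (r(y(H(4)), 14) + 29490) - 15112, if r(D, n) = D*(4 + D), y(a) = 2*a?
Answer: 129850/9 ≈ 14428.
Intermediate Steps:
H(h) = -14/3 (H(h) = -5 + 1/(5 - 2) = -5 + 1/3 = -5 + ⅓ = -14/3)
(r(y(H(4)), 14) + 29490) - 15112 = ((2*(-14/3))*(4 + 2*(-14/3)) + 29490) - 15112 = (-28*(4 - 28/3)/3 + 29490) - 15112 = (-28/3*(-16/3) + 29490) - 15112 = (448/9 + 29490) - 15112 = 265858/9 - 15112 = 129850/9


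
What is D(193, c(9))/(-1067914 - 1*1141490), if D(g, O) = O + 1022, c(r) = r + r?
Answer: -260/552351 ≈ -0.00047072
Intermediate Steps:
c(r) = 2*r
D(g, O) = 1022 + O
D(193, c(9))/(-1067914 - 1*1141490) = (1022 + 2*9)/(-1067914 - 1*1141490) = (1022 + 18)/(-1067914 - 1141490) = 1040/(-2209404) = 1040*(-1/2209404) = -260/552351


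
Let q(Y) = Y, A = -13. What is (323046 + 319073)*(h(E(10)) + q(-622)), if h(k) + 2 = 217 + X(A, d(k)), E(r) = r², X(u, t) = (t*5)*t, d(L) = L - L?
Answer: -261342433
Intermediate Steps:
d(L) = 0
X(u, t) = 5*t² (X(u, t) = (5*t)*t = 5*t²)
h(k) = 215 (h(k) = -2 + (217 + 5*0²) = -2 + (217 + 5*0) = -2 + (217 + 0) = -2 + 217 = 215)
(323046 + 319073)*(h(E(10)) + q(-622)) = (323046 + 319073)*(215 - 622) = 642119*(-407) = -261342433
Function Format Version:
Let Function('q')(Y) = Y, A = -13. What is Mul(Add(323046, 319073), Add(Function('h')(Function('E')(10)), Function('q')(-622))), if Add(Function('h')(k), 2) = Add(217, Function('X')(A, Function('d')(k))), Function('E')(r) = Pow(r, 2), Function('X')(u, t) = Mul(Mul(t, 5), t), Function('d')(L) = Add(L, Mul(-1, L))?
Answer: -261342433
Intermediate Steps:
Function('d')(L) = 0
Function('X')(u, t) = Mul(5, Pow(t, 2)) (Function('X')(u, t) = Mul(Mul(5, t), t) = Mul(5, Pow(t, 2)))
Function('h')(k) = 215 (Function('h')(k) = Add(-2, Add(217, Mul(5, Pow(0, 2)))) = Add(-2, Add(217, Mul(5, 0))) = Add(-2, Add(217, 0)) = Add(-2, 217) = 215)
Mul(Add(323046, 319073), Add(Function('h')(Function('E')(10)), Function('q')(-622))) = Mul(Add(323046, 319073), Add(215, -622)) = Mul(642119, -407) = -261342433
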